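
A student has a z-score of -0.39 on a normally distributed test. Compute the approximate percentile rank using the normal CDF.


CDF(z) = 0.5 * (1 + erf(z/sqrt(2)))
erf(-0.2758) = -0.3035
CDF = 0.3483
Percentile rank = 0.3483 * 100 = 34.83

34.83


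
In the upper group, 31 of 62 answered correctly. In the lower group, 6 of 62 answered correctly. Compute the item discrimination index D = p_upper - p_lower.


p_upper = 31/62 = 0.5
p_lower = 6/62 = 0.0968
D = 0.5 - 0.0968 = 0.4032

0.4032


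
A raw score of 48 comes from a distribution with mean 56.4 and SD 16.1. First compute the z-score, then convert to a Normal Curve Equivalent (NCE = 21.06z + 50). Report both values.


z = (X - mean) / SD = (48 - 56.4) / 16.1
z = -8.4 / 16.1
z = -0.5217
NCE = NCE = 21.06z + 50
Carry z at full precision (z = -8.4 / 16.1) into the conversion:
NCE = 21.06 * (-8.4 / 16.1) + 50 = -176.904 / 16.1 + 50
NCE = -10.9878 + 50
NCE = 39.0122

39.0122


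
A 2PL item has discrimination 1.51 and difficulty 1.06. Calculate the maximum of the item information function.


For 2PL, max info at theta = b = 1.06
I_max = a^2 / 4 = 1.51^2 / 4
= 2.2801 / 4
I_max = 0.57

0.57


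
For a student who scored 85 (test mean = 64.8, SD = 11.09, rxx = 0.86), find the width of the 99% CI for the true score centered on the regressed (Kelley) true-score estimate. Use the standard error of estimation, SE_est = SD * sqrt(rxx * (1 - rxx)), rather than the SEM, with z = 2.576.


True score estimate = 0.86*85 + 0.14*64.8 = 82.172
SE_est = SD * sqrt(rxx * (1 - rxx)) = 11.09 * sqrt(0.86 * 0.14) = 11.09 * sqrt(0.1204) = 3.848086
CI = T_est +/- z * SE_est, so width = 2 * z * SE_est = 2 * 2.576 * 3.848086
Width = 19.8253

19.8253


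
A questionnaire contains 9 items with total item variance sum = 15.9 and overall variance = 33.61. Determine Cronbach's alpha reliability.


alpha = (k/(k-1)) * (1 - sum(si^2)/s_total^2)
= (9/8) * (1 - 15.9/33.61)
alpha = 0.5928

0.5928


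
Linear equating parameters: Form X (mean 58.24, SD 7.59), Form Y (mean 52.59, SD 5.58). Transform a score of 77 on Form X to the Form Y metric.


slope = SD_Y / SD_X = 5.58 / 7.59 ~ 0.7352
intercept = mean_Y - slope * mean_X = 52.59 - (5.58 / 7.59) * 58.24 ~ 9.7732
Y = slope * X + intercept. To avoid rounding drift from the rounded slope/intercept, evaluate the equivalent form Y = mean_Y + SD_Y * (X - mean_X) / SD_X at full precision:
Y = 52.59 + 5.58 * (77 - 58.24) / 7.59
Y = 52.59 + 5.58 * 18.76 / 7.59
Y = 52.59 + 104.6808 / 7.59
Y = 52.59 + 13.7919
Y = 66.3819

66.3819


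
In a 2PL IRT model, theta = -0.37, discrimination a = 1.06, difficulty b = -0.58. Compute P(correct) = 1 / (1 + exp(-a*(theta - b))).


a*(theta - b) = 1.06 * (-0.37 - -0.58) = 0.2226
exp(-0.2226) = 0.8004
P = 1 / (1 + 0.8004)
P = 0.5554

0.5554


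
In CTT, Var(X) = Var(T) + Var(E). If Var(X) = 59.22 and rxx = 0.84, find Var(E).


var_true = rxx * var_obs = 0.84 * 59.22 = 49.7448
var_error = var_obs - var_true
var_error = 59.22 - 49.7448
var_error = 9.4752

9.4752


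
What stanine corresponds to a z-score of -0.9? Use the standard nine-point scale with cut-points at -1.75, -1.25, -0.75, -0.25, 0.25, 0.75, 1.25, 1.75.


Stanine boundaries: [-1.75, -1.25, -0.75, -0.25, 0.25, 0.75, 1.25, 1.75]
z = -0.9
Check each boundary:
  z >= -1.75 -> could be stanine 2
  z >= -1.25 -> could be stanine 3
  z < -0.75
  z < -0.25
  z < 0.25
  z < 0.75
  z < 1.25
  z < 1.75
Highest qualifying boundary gives stanine = 3

3


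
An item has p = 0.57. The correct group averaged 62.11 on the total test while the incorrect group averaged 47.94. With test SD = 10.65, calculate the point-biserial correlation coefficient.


q = 1 - p = 0.43
rpb = ((M1 - M0) / SD) * sqrt(p * q)
rpb = ((62.11 - 47.94) / 10.65) * sqrt(0.57 * 0.43)
rpb = 0.6587

0.6587


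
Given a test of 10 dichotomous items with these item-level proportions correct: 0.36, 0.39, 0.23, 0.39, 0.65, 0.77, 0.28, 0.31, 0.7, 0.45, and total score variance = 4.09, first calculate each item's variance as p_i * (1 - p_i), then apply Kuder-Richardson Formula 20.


For each item, compute p_i * q_i:
  Item 1: 0.36 * 0.64 = 0.2304
  Item 2: 0.39 * 0.61 = 0.2379
  Item 3: 0.23 * 0.77 = 0.1771
  Item 4: 0.39 * 0.61 = 0.2379
  Item 5: 0.65 * 0.35 = 0.2275
  Item 6: 0.77 * 0.23 = 0.1771
  Item 7: 0.28 * 0.72 = 0.2016
  Item 8: 0.31 * 0.69 = 0.2139
  Item 9: 0.7 * 0.3 = 0.21
  Item 10: 0.45 * 0.55 = 0.2475
Sum(p_i * q_i) = 0.2304 + 0.2379 + 0.1771 + 0.2379 + 0.2275 + 0.1771 + 0.2016 + 0.2139 + 0.21 + 0.2475 = 2.1609
KR-20 = (k/(k-1)) * (1 - Sum(p_i*q_i) / Var_total)
= (10/9) * (1 - 2.1609/4.09)
= 1.1111 * 0.4717
KR-20 = 0.5241

0.5241


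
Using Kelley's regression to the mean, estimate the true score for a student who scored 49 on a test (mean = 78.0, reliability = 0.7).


T_est = rxx * X + (1 - rxx) * mean
T_est = 0.7 * 49 + 0.3 * 78.0
T_est = 34.3 + 23.4
T_est = 57.7

57.7


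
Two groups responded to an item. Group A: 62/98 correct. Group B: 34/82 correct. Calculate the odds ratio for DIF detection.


Odds_A = 62/36 = 1.7222
Odds_B = 34/48 = 0.7083
OR = Odds_A / Odds_B = 1.7222 / 0.7083
Exactly, OR = (62 * 48) / (36 * 34) = 2976 / 1224
OR = 2.4314

2.4314


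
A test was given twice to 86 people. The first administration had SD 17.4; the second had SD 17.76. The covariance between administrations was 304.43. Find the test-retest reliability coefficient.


r = cov(X,Y) / (SD_X * SD_Y)
r = 304.43 / (17.4 * 17.76)
r = 304.43 / 309.024
r = 0.9851

0.9851


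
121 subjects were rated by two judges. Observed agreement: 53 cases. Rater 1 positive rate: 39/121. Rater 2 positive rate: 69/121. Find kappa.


P_o = 53/121 = 0.438017
P_e = (39*69 + 82*52) / 14641 = 0.475036
kappa = (P_o - P_e) / (1 - P_e)
kappa = (0.438017 - 0.475036) / (1 - 0.475036)
kappa = -0.0705

-0.0705


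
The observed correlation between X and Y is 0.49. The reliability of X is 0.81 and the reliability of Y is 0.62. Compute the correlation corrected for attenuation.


r_corrected = rxy / sqrt(rxx * ryy)
= 0.49 / sqrt(0.81 * 0.62)
= 0.49 / sqrt(0.5022)
= 0.49 / 0.708661
r_corrected = 0.6914

0.6914


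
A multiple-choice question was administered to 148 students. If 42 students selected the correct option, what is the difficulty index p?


Item difficulty p = number correct / total examinees
p = 42 / 148
p = 0.2838

0.2838


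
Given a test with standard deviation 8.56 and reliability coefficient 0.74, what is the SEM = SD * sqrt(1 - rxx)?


SEM = SD * sqrt(1 - rxx)
SEM = 8.56 * sqrt(1 - 0.74)
SEM = 8.56 * sqrt(0.26) = 8.56 * 0.509902
SEM = 4.3648

4.3648


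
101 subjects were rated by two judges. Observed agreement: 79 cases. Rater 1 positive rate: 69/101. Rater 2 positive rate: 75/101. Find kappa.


P_o = 79/101 = 0.782178
P_e = (69*75 + 32*26) / 10201 = 0.588864
kappa = (P_o - P_e) / (1 - P_e)
kappa = (0.782178 - 0.588864) / (1 - 0.588864)
kappa = 0.4702

0.4702


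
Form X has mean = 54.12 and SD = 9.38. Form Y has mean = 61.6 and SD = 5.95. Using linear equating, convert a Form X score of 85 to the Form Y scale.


slope = SD_Y / SD_X = 5.95 / 9.38 ~ 0.6343
intercept = mean_Y - slope * mean_X = 61.6 - (5.95 / 9.38) * 54.12 ~ 27.2701
Y = slope * X + intercept. To avoid rounding drift from the rounded slope/intercept, evaluate the equivalent form Y = mean_Y + SD_Y * (X - mean_X) / SD_X at full precision:
Y = 61.6 + 5.95 * (85 - 54.12) / 9.38
Y = 61.6 + 5.95 * 30.88 / 9.38
Y = 61.6 + 183.736 / 9.38
Y = 61.6 + 19.5881
Y = 81.1881

81.1881


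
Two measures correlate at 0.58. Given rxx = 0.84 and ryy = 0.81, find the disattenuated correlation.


r_corrected = rxy / sqrt(rxx * ryy)
= 0.58 / sqrt(0.84 * 0.81)
= 0.58 / sqrt(0.6804)
= 0.58 / 0.824864
r_corrected = 0.7031

0.7031


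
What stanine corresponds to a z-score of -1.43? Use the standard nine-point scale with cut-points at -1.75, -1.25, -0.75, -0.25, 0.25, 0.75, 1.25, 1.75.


Stanine boundaries: [-1.75, -1.25, -0.75, -0.25, 0.25, 0.75, 1.25, 1.75]
z = -1.43
Check each boundary:
  z >= -1.75 -> could be stanine 2
  z < -1.25
  z < -0.75
  z < -0.25
  z < 0.25
  z < 0.75
  z < 1.25
  z < 1.75
Highest qualifying boundary gives stanine = 2

2


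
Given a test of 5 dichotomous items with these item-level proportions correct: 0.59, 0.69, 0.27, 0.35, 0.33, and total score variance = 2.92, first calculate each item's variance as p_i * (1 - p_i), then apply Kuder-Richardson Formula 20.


For each item, compute p_i * q_i:
  Item 1: 0.59 * 0.41 = 0.2419
  Item 2: 0.69 * 0.31 = 0.2139
  Item 3: 0.27 * 0.73 = 0.1971
  Item 4: 0.35 * 0.65 = 0.2275
  Item 5: 0.33 * 0.67 = 0.2211
Sum(p_i * q_i) = 0.2419 + 0.2139 + 0.1971 + 0.2275 + 0.2211 = 1.1015
KR-20 = (k/(k-1)) * (1 - Sum(p_i*q_i) / Var_total)
= (5/4) * (1 - 1.1015/2.92)
= 1.25 * 0.6228
KR-20 = 0.7785

0.7785


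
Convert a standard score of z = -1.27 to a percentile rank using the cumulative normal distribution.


CDF(z) = 0.5 * (1 + erf(z/sqrt(2)))
erf(-0.898) = -0.7959
CDF = 0.102
Percentile rank = 0.102 * 100 = 10.2

10.2


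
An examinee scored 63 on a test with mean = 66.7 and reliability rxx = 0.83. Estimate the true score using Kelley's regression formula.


T_est = rxx * X + (1 - rxx) * mean
T_est = 0.83 * 63 + 0.17 * 66.7
T_est = 52.29 + 11.339
T_est = 63.629

63.629


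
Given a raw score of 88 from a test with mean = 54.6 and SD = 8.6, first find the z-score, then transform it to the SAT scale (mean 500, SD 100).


z = (X - mean) / SD = (88 - 54.6) / 8.6
z = 33.4 / 8.6
z = 3.8837
SAT-scale = SAT = 500 + 100z
Carry z at full precision (z = 33.4 / 8.6) into the conversion:
SAT-scale = 500 + 100 * (33.4 / 8.6) = 500 + 3340 / 8.6
SAT-scale = 500 + 388.3721
SAT-scale = 888.3721

888.3721


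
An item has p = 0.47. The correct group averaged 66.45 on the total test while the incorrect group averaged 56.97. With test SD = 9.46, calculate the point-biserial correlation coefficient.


q = 1 - p = 0.53
rpb = ((M1 - M0) / SD) * sqrt(p * q)
rpb = ((66.45 - 56.97) / 9.46) * sqrt(0.47 * 0.53)
rpb = 0.5002

0.5002


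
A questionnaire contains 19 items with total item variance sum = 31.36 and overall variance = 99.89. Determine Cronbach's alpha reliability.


alpha = (k/(k-1)) * (1 - sum(si^2)/s_total^2)
= (19/18) * (1 - 31.36/99.89)
alpha = 0.7242

0.7242


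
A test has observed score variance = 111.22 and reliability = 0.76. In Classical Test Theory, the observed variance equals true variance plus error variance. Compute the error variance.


var_true = rxx * var_obs = 0.76 * 111.22 = 84.5272
var_error = var_obs - var_true
var_error = 111.22 - 84.5272
var_error = 26.6928

26.6928


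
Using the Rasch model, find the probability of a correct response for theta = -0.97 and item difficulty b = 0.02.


theta - b = -0.97 - 0.02 = -0.99
exp(-(theta - b)) = exp(0.99) = 2.6912
P = 1 / (1 + 2.6912)
P = 0.2709

0.2709


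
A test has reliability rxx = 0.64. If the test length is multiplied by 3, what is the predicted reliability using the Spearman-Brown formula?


r_new = (n * rxx) / (1 + (n-1) * rxx)
r_new = (3 * 0.64) / (1 + 2 * 0.64)
r_new = 1.92 / 2.28
r_new = 0.8421

0.8421


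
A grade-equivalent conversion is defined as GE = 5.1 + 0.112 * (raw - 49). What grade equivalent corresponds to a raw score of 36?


raw - median = 36 - 49 = -13
slope * diff = 0.112 * -13 = -1.456
GE = 5.1 + -1.456
GE = 3.644

3.644


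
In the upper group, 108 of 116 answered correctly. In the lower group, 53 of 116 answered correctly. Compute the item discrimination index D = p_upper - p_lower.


p_upper = 108/116 = 0.931
p_lower = 53/116 = 0.4569
D = 0.931 - 0.4569 = 0.4741

0.4741


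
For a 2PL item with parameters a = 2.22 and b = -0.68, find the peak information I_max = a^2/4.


For 2PL, max info at theta = b = -0.68
I_max = a^2 / 4 = 2.22^2 / 4
= 4.9284 / 4
I_max = 1.2321

1.2321


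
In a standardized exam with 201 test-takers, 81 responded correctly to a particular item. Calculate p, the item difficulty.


Item difficulty p = number correct / total examinees
p = 81 / 201
p = 0.403

0.403


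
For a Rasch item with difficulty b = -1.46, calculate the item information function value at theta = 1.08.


P = 1/(1+exp(-(1.08--1.46))) = 0.9269
I = P*(1-P) = 0.9269 * 0.0731
I = 0.0678

0.0678


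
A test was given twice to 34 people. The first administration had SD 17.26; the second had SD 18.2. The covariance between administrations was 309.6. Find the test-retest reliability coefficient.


r = cov(X,Y) / (SD_X * SD_Y)
r = 309.6 / (17.26 * 18.2)
r = 309.6 / 314.132
r = 0.9856

0.9856


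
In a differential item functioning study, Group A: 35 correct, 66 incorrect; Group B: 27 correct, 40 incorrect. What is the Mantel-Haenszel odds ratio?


Odds_A = 35/66 = 0.5303
Odds_B = 27/40 = 0.675
OR = Odds_A / Odds_B = 0.5303 / 0.675
Exactly, OR = (35 * 40) / (66 * 27) = 1400 / 1782
OR = 0.7856

0.7856


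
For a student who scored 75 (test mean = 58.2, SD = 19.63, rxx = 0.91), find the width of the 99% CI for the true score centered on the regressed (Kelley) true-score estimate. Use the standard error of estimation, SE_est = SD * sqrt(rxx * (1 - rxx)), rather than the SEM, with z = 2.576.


True score estimate = 0.91*75 + 0.09*58.2 = 73.488
SE_est = SD * sqrt(rxx * (1 - rxx)) = 19.63 * sqrt(0.91 * 0.09) = 19.63 * sqrt(0.0819) = 5.617748
CI = T_est +/- z * SE_est, so width = 2 * z * SE_est = 2 * 2.576 * 5.617748
Width = 28.9426

28.9426


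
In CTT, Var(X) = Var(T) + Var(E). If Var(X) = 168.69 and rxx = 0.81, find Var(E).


var_true = rxx * var_obs = 0.81 * 168.69 = 136.6389
var_error = var_obs - var_true
var_error = 168.69 - 136.6389
var_error = 32.0511

32.0511


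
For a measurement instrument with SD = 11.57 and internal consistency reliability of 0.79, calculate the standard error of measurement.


SEM = SD * sqrt(1 - rxx)
SEM = 11.57 * sqrt(1 - 0.79)
SEM = 11.57 * sqrt(0.21) = 11.57 * 0.458258
SEM = 5.302

5.302


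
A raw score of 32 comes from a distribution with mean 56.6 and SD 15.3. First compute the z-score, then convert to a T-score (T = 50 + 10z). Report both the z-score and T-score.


z = (X - mean) / SD = (32 - 56.6) / 15.3
z = -24.6 / 15.3
z = -1.6078
T-score = T = 50 + 10z
Carry z at full precision (z = -24.6 / 15.3) into the conversion:
T-score = 50 + 10 * (-24.6 / 15.3) = 50 + -246 / 15.3
T-score = 50 + -16.0784
T-score = 33.9216

33.9216


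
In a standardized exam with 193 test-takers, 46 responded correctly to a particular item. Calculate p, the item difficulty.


Item difficulty p = number correct / total examinees
p = 46 / 193
p = 0.2383

0.2383


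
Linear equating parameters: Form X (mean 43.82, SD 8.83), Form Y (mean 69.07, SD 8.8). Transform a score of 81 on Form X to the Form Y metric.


slope = SD_Y / SD_X = 8.8 / 8.83 ~ 0.9966
intercept = mean_Y - slope * mean_X = 69.07 - (8.8 / 8.83) * 43.82 ~ 25.3989
Y = slope * X + intercept. To avoid rounding drift from the rounded slope/intercept, evaluate the equivalent form Y = mean_Y + SD_Y * (X - mean_X) / SD_X at full precision:
Y = 69.07 + 8.8 * (81 - 43.82) / 8.83
Y = 69.07 + 8.8 * 37.18 / 8.83
Y = 69.07 + 327.184 / 8.83
Y = 69.07 + 37.0537
Y = 106.1237

106.1237


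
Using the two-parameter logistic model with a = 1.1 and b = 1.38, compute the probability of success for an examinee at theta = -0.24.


a*(theta - b) = 1.1 * (-0.24 - 1.38) = -1.782
exp(--1.782) = 5.9417
P = 1 / (1 + 5.9417)
P = 0.1441

0.1441


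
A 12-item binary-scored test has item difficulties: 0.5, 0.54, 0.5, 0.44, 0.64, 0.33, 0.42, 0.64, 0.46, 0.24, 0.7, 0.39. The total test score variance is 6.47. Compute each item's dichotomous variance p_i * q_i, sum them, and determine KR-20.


For each item, compute p_i * q_i:
  Item 1: 0.5 * 0.5 = 0.25
  Item 2: 0.54 * 0.46 = 0.2484
  Item 3: 0.5 * 0.5 = 0.25
  Item 4: 0.44 * 0.56 = 0.2464
  Item 5: 0.64 * 0.36 = 0.2304
  Item 6: 0.33 * 0.67 = 0.2211
  Item 7: 0.42 * 0.58 = 0.2436
  Item 8: 0.64 * 0.36 = 0.2304
  Item 9: 0.46 * 0.54 = 0.2484
  Item 10: 0.24 * 0.76 = 0.1824
  Item 11: 0.7 * 0.3 = 0.21
  Item 12: 0.39 * 0.61 = 0.2379
Sum(p_i * q_i) = 0.25 + 0.2484 + 0.25 + 0.2464 + 0.2304 + 0.2211 + 0.2436 + 0.2304 + 0.2484 + 0.1824 + 0.21 + 0.2379 = 2.799
KR-20 = (k/(k-1)) * (1 - Sum(p_i*q_i) / Var_total)
= (12/11) * (1 - 2.799/6.47)
= 1.0909 * 0.5674
KR-20 = 0.619

0.619


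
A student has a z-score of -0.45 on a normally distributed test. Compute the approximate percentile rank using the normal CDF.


CDF(z) = 0.5 * (1 + erf(z/sqrt(2)))
erf(-0.3182) = -0.3473
CDF = 0.3264
Percentile rank = 0.3264 * 100 = 32.64

32.64


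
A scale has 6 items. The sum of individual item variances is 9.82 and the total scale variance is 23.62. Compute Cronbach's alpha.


alpha = (k/(k-1)) * (1 - sum(si^2)/s_total^2)
= (6/5) * (1 - 9.82/23.62)
alpha = 0.7011

0.7011


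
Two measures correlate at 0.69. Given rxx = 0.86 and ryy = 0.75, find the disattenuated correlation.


r_corrected = rxy / sqrt(rxx * ryy)
= 0.69 / sqrt(0.86 * 0.75)
= 0.69 / sqrt(0.645)
= 0.69 / 0.803119
r_corrected = 0.8592

0.8592


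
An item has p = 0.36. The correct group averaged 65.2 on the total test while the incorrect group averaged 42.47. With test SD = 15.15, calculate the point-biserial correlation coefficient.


q = 1 - p = 0.64
rpb = ((M1 - M0) / SD) * sqrt(p * q)
rpb = ((65.2 - 42.47) / 15.15) * sqrt(0.36 * 0.64)
rpb = 0.7202

0.7202


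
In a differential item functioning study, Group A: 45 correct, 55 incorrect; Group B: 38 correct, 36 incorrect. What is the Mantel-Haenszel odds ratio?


Odds_A = 45/55 = 0.8182
Odds_B = 38/36 = 1.0556
OR = Odds_A / Odds_B = 0.8182 / 1.0556
Exactly, OR = (45 * 36) / (55 * 38) = 1620 / 2090
OR = 0.7751

0.7751


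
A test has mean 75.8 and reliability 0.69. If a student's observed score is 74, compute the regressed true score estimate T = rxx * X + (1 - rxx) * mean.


T_est = rxx * X + (1 - rxx) * mean
T_est = 0.69 * 74 + 0.31 * 75.8
T_est = 51.06 + 23.498
T_est = 74.558

74.558


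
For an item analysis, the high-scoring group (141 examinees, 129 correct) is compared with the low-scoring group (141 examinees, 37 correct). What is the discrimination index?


p_upper = 129/141 = 0.9149
p_lower = 37/141 = 0.2624
D = 0.9149 - 0.2624 = 0.6525

0.6525


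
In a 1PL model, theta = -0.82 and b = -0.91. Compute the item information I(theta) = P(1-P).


P = 1/(1+exp(-(-0.82--0.91))) = 0.5225
I = P*(1-P) = 0.5225 * 0.4775
I = 0.2495

0.2495


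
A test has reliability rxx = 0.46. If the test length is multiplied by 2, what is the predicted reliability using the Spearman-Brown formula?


r_new = (n * rxx) / (1 + (n-1) * rxx)
r_new = (2 * 0.46) / (1 + 1 * 0.46)
r_new = 0.92 / 1.46
r_new = 0.6301

0.6301


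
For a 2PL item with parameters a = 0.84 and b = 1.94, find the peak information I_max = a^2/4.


For 2PL, max info at theta = b = 1.94
I_max = a^2 / 4 = 0.84^2 / 4
= 0.7056 / 4
I_max = 0.1764

0.1764


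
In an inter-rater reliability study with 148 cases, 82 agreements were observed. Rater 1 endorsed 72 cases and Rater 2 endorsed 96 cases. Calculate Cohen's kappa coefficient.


P_o = 82/148 = 0.554054
P_e = (72*96 + 76*52) / 21904 = 0.495982
kappa = (P_o - P_e) / (1 - P_e)
kappa = (0.554054 - 0.495982) / (1 - 0.495982)
kappa = 0.1152

0.1152


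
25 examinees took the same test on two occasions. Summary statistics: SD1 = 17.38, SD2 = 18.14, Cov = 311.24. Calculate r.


r = cov(X,Y) / (SD_X * SD_Y)
r = 311.24 / (17.38 * 18.14)
r = 311.24 / 315.2732
r = 0.9872

0.9872


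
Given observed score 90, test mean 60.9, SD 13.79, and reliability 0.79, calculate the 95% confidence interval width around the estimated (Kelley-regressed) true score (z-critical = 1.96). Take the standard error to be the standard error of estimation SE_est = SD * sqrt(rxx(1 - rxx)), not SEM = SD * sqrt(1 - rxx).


True score estimate = 0.79*90 + 0.21*60.9 = 83.889
SE_est = SD * sqrt(rxx * (1 - rxx)) = 13.79 * sqrt(0.79 * 0.21) = 13.79 * sqrt(0.1659) = 5.616781
CI = T_est +/- z * SE_est, so width = 2 * z * SE_est = 2 * 1.96 * 5.616781
Width = 22.0178

22.0178


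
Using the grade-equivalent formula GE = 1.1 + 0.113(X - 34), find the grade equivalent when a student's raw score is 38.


raw - median = 38 - 34 = 4
slope * diff = 0.113 * 4 = 0.452
GE = 1.1 + 0.452
GE = 1.552

1.552


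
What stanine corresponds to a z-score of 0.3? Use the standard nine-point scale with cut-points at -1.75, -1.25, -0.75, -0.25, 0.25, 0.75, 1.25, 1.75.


Stanine boundaries: [-1.75, -1.25, -0.75, -0.25, 0.25, 0.75, 1.25, 1.75]
z = 0.3
Check each boundary:
  z >= -1.75 -> could be stanine 2
  z >= -1.25 -> could be stanine 3
  z >= -0.75 -> could be stanine 4
  z >= -0.25 -> could be stanine 5
  z >= 0.25 -> could be stanine 6
  z < 0.75
  z < 1.25
  z < 1.75
Highest qualifying boundary gives stanine = 6

6


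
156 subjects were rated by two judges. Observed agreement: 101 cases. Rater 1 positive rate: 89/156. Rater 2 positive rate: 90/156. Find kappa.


P_o = 101/156 = 0.647436
P_e = (89*90 + 67*66) / 24336 = 0.510848
kappa = (P_o - P_e) / (1 - P_e)
kappa = (0.647436 - 0.510848) / (1 - 0.510848)
kappa = 0.2792

0.2792


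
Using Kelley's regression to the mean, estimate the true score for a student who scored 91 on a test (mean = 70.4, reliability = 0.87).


T_est = rxx * X + (1 - rxx) * mean
T_est = 0.87 * 91 + 0.13 * 70.4
T_est = 79.17 + 9.152
T_est = 88.322

88.322


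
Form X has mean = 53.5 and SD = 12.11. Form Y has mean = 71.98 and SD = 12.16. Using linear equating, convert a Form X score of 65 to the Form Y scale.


slope = SD_Y / SD_X = 12.16 / 12.11 ~ 1.0041
intercept = mean_Y - slope * mean_X = 71.98 - (12.16 / 12.11) * 53.5 ~ 18.2591
Y = slope * X + intercept. To avoid rounding drift from the rounded slope/intercept, evaluate the equivalent form Y = mean_Y + SD_Y * (X - mean_X) / SD_X at full precision:
Y = 71.98 + 12.16 * (65 - 53.5) / 12.11
Y = 71.98 + 12.16 * 11.5 / 12.11
Y = 71.98 + 139.84 / 12.11
Y = 71.98 + 11.5475
Y = 83.5275

83.5275


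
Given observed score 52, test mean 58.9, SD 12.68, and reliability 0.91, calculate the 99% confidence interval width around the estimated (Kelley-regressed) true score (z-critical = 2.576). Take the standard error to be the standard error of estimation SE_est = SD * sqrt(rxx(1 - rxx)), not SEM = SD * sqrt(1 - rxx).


True score estimate = 0.91*52 + 0.09*58.9 = 52.621
SE_est = SD * sqrt(rxx * (1 - rxx)) = 12.68 * sqrt(0.91 * 0.09) = 12.68 * sqrt(0.0819) = 3.628785
CI = T_est +/- z * SE_est, so width = 2 * z * SE_est = 2 * 2.576 * 3.628785
Width = 18.6955

18.6955


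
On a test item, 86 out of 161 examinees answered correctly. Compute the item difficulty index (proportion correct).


Item difficulty p = number correct / total examinees
p = 86 / 161
p = 0.5342

0.5342


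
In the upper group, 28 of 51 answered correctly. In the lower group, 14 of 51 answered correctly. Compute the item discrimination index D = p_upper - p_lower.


p_upper = 28/51 = 0.549
p_lower = 14/51 = 0.2745
D = 0.549 - 0.2745 = 0.2745

0.2745


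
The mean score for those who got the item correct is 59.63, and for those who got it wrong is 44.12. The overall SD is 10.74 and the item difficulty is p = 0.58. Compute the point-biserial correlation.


q = 1 - p = 0.42
rpb = ((M1 - M0) / SD) * sqrt(p * q)
rpb = ((59.63 - 44.12) / 10.74) * sqrt(0.58 * 0.42)
rpb = 0.7128

0.7128


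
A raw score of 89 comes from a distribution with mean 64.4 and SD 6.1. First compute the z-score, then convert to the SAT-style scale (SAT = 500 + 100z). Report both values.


z = (X - mean) / SD = (89 - 64.4) / 6.1
z = 24.6 / 6.1
z = 4.0328
SAT-scale = SAT = 500 + 100z
Carry z at full precision (z = 24.6 / 6.1) into the conversion:
SAT-scale = 500 + 100 * (24.6 / 6.1) = 500 + 2460 / 6.1
SAT-scale = 500 + 403.2787
SAT-scale = 903.2787

903.2787


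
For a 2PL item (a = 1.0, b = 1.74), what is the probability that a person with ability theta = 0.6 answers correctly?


a*(theta - b) = 1.0 * (0.6 - 1.74) = -1.14
exp(--1.14) = 3.1268
P = 1 / (1 + 3.1268)
P = 0.2423

0.2423


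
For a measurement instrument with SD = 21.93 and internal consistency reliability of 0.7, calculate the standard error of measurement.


SEM = SD * sqrt(1 - rxx)
SEM = 21.93 * sqrt(1 - 0.7)
SEM = 21.93 * sqrt(0.3) = 21.93 * 0.547723
SEM = 12.0116

12.0116


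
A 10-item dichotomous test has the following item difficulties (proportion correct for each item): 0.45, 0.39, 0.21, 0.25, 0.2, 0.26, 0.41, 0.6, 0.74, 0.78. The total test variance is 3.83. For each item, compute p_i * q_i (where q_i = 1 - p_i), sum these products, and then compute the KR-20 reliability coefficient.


For each item, compute p_i * q_i:
  Item 1: 0.45 * 0.55 = 0.2475
  Item 2: 0.39 * 0.61 = 0.2379
  Item 3: 0.21 * 0.79 = 0.1659
  Item 4: 0.25 * 0.75 = 0.1875
  Item 5: 0.2 * 0.8 = 0.16
  Item 6: 0.26 * 0.74 = 0.1924
  Item 7: 0.41 * 0.59 = 0.2419
  Item 8: 0.6 * 0.4 = 0.24
  Item 9: 0.74 * 0.26 = 0.1924
  Item 10: 0.78 * 0.22 = 0.1716
Sum(p_i * q_i) = 0.2475 + 0.2379 + 0.1659 + 0.1875 + 0.16 + 0.1924 + 0.2419 + 0.24 + 0.1924 + 0.1716 = 2.0371
KR-20 = (k/(k-1)) * (1 - Sum(p_i*q_i) / Var_total)
= (10/9) * (1 - 2.0371/3.83)
= 1.1111 * 0.4681
KR-20 = 0.5201

0.5201


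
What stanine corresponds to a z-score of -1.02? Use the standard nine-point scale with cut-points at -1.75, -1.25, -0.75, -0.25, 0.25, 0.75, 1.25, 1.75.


Stanine boundaries: [-1.75, -1.25, -0.75, -0.25, 0.25, 0.75, 1.25, 1.75]
z = -1.02
Check each boundary:
  z >= -1.75 -> could be stanine 2
  z >= -1.25 -> could be stanine 3
  z < -0.75
  z < -0.25
  z < 0.25
  z < 0.75
  z < 1.25
  z < 1.75
Highest qualifying boundary gives stanine = 3

3


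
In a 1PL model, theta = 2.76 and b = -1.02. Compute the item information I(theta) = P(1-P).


P = 1/(1+exp(-(2.76--1.02))) = 0.9777
I = P*(1-P) = 0.9777 * 0.0223
I = 0.0218

0.0218


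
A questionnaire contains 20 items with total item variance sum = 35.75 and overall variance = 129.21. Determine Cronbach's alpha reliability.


alpha = (k/(k-1)) * (1 - sum(si^2)/s_total^2)
= (20/19) * (1 - 35.75/129.21)
alpha = 0.7614

0.7614


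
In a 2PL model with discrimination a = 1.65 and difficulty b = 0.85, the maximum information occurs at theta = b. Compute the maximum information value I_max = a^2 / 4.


For 2PL, max info at theta = b = 0.85
I_max = a^2 / 4 = 1.65^2 / 4
= 2.7225 / 4
I_max = 0.6806

0.6806


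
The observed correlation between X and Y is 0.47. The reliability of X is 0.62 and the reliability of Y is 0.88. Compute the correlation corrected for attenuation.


r_corrected = rxy / sqrt(rxx * ryy)
= 0.47 / sqrt(0.62 * 0.88)
= 0.47 / sqrt(0.5456)
= 0.47 / 0.738647
r_corrected = 0.6363

0.6363


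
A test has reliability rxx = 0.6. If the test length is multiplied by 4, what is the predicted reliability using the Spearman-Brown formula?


r_new = (n * rxx) / (1 + (n-1) * rxx)
r_new = (4 * 0.6) / (1 + 3 * 0.6)
r_new = 2.4 / 2.8
r_new = 0.8571

0.8571


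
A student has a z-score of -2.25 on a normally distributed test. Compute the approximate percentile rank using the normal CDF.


CDF(z) = 0.5 * (1 + erf(z/sqrt(2)))
erf(-1.591) = -0.9756
CDF = 0.0122
Percentile rank = 0.0122 * 100 = 1.22

1.22


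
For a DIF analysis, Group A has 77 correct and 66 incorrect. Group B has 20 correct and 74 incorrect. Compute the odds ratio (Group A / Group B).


Odds_A = 77/66 = 1.1667
Odds_B = 20/74 = 0.2703
OR = Odds_A / Odds_B = 1.1667 / 0.2703
Exactly, OR = (77 * 74) / (66 * 20) = 5698 / 1320
OR = 4.3167

4.3167


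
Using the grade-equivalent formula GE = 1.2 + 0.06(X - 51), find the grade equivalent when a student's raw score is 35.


raw - median = 35 - 51 = -16
slope * diff = 0.06 * -16 = -0.96
GE = 1.2 + -0.96
GE = 0.24

0.24


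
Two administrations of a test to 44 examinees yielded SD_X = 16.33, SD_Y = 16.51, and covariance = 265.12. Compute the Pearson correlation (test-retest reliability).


r = cov(X,Y) / (SD_X * SD_Y)
r = 265.12 / (16.33 * 16.51)
r = 265.12 / 269.6083
r = 0.9834

0.9834


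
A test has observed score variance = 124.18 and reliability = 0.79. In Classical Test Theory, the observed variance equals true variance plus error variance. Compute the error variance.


var_true = rxx * var_obs = 0.79 * 124.18 = 98.1022
var_error = var_obs - var_true
var_error = 124.18 - 98.1022
var_error = 26.0778

26.0778


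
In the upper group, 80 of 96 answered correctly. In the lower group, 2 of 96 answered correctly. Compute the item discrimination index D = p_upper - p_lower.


p_upper = 80/96 = 0.8333
p_lower = 2/96 = 0.0208
D = 0.8333 - 0.0208 = 0.8125

0.8125


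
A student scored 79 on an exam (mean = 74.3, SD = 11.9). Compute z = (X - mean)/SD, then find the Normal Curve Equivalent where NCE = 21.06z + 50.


z = (X - mean) / SD = (79 - 74.3) / 11.9
z = 4.7 / 11.9
z = 0.395
NCE = NCE = 21.06z + 50
Carry z at full precision (z = 4.7 / 11.9) into the conversion:
NCE = 21.06 * (4.7 / 11.9) + 50 = 98.982 / 11.9 + 50
NCE = 8.3178 + 50
NCE = 58.3178

58.3178


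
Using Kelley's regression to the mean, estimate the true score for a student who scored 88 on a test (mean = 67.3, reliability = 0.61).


T_est = rxx * X + (1 - rxx) * mean
T_est = 0.61 * 88 + 0.39 * 67.3
T_est = 53.68 + 26.247
T_est = 79.927

79.927


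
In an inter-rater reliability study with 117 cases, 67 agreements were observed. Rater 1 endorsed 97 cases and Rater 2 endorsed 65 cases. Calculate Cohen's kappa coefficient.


P_o = 67/117 = 0.57265
P_e = (97*65 + 20*52) / 13689 = 0.536562
kappa = (P_o - P_e) / (1 - P_e)
kappa = (0.57265 - 0.536562) / (1 - 0.536562)
kappa = 0.0779

0.0779


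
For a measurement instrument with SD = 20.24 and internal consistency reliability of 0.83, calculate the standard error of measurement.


SEM = SD * sqrt(1 - rxx)
SEM = 20.24 * sqrt(1 - 0.83)
SEM = 20.24 * sqrt(0.17) = 20.24 * 0.412311
SEM = 8.3452

8.3452


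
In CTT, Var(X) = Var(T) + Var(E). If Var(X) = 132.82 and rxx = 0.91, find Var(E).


var_true = rxx * var_obs = 0.91 * 132.82 = 120.8662
var_error = var_obs - var_true
var_error = 132.82 - 120.8662
var_error = 11.9538

11.9538


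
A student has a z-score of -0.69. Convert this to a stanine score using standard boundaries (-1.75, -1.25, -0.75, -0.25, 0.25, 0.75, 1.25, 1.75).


Stanine boundaries: [-1.75, -1.25, -0.75, -0.25, 0.25, 0.75, 1.25, 1.75]
z = -0.69
Check each boundary:
  z >= -1.75 -> could be stanine 2
  z >= -1.25 -> could be stanine 3
  z >= -0.75 -> could be stanine 4
  z < -0.25
  z < 0.25
  z < 0.75
  z < 1.25
  z < 1.75
Highest qualifying boundary gives stanine = 4

4


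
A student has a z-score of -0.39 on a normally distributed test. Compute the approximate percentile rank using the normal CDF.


CDF(z) = 0.5 * (1 + erf(z/sqrt(2)))
erf(-0.2758) = -0.3035
CDF = 0.3483
Percentile rank = 0.3483 * 100 = 34.83

34.83


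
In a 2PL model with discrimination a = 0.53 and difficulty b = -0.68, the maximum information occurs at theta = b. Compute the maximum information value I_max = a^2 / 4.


For 2PL, max info at theta = b = -0.68
I_max = a^2 / 4 = 0.53^2 / 4
= 0.2809 / 4
I_max = 0.0702

0.0702


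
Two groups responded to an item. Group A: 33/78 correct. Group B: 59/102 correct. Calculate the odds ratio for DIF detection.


Odds_A = 33/45 = 0.7333
Odds_B = 59/43 = 1.3721
OR = Odds_A / Odds_B = 0.7333 / 1.3721
Exactly, OR = (33 * 43) / (45 * 59) = 1419 / 2655
OR = 0.5345

0.5345


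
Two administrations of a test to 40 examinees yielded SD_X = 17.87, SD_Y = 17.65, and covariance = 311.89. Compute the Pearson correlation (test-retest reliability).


r = cov(X,Y) / (SD_X * SD_Y)
r = 311.89 / (17.87 * 17.65)
r = 311.89 / 315.4055
r = 0.9889

0.9889


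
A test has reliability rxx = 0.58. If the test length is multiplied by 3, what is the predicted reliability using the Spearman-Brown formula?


r_new = (n * rxx) / (1 + (n-1) * rxx)
r_new = (3 * 0.58) / (1 + 2 * 0.58)
r_new = 1.74 / 2.16
r_new = 0.8056

0.8056


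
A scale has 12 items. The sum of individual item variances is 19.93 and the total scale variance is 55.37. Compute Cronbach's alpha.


alpha = (k/(k-1)) * (1 - sum(si^2)/s_total^2)
= (12/11) * (1 - 19.93/55.37)
alpha = 0.6982

0.6982


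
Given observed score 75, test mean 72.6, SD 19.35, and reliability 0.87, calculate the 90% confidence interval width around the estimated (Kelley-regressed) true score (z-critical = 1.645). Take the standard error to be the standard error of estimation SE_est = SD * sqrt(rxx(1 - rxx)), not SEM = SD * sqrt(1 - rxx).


True score estimate = 0.87*75 + 0.13*72.6 = 74.688
SE_est = SD * sqrt(rxx * (1 - rxx)) = 19.35 * sqrt(0.87 * 0.13) = 19.35 * sqrt(0.1131) = 6.507471
CI = T_est +/- z * SE_est, so width = 2 * z * SE_est = 2 * 1.645 * 6.507471
Width = 21.4096

21.4096


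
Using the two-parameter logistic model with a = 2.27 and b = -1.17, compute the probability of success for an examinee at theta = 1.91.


a*(theta - b) = 2.27 * (1.91 - -1.17) = 6.9916
exp(-6.9916) = 0.0009
P = 1 / (1 + 0.0009)
P = 0.9991

0.9991


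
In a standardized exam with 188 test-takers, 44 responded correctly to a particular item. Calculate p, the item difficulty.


Item difficulty p = number correct / total examinees
p = 44 / 188
p = 0.234

0.234


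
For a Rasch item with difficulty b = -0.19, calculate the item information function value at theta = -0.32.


P = 1/(1+exp(-(-0.32--0.19))) = 0.4675
I = P*(1-P) = 0.4675 * 0.5325
I = 0.2489

0.2489


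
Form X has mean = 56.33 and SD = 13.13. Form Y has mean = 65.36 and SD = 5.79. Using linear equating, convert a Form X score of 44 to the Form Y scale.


slope = SD_Y / SD_X = 5.79 / 13.13 ~ 0.441
intercept = mean_Y - slope * mean_X = 65.36 - (5.79 / 13.13) * 56.33 ~ 40.5199
Y = slope * X + intercept. To avoid rounding drift from the rounded slope/intercept, evaluate the equivalent form Y = mean_Y + SD_Y * (X - mean_X) / SD_X at full precision:
Y = 65.36 + 5.79 * (44 - 56.33) / 13.13
Y = 65.36 - 5.79 * 12.33 / 13.13
Y = 65.36 - 71.3907 / 13.13
Y = 65.36 - 5.4372
Y = 59.9228

59.9228


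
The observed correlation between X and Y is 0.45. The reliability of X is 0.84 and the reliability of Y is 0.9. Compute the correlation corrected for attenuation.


r_corrected = rxy / sqrt(rxx * ryy)
= 0.45 / sqrt(0.84 * 0.9)
= 0.45 / sqrt(0.756)
= 0.45 / 0.869483
r_corrected = 0.5175

0.5175


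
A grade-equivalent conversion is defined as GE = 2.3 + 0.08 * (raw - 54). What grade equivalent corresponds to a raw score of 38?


raw - median = 38 - 54 = -16
slope * diff = 0.08 * -16 = -1.28
GE = 2.3 + -1.28
GE = 1.02

1.02


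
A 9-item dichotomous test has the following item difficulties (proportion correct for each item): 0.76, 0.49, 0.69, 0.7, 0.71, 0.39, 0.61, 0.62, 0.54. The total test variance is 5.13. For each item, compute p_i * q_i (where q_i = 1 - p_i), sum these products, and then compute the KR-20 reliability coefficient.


For each item, compute p_i * q_i:
  Item 1: 0.76 * 0.24 = 0.1824
  Item 2: 0.49 * 0.51 = 0.2499
  Item 3: 0.69 * 0.31 = 0.2139
  Item 4: 0.7 * 0.3 = 0.21
  Item 5: 0.71 * 0.29 = 0.2059
  Item 6: 0.39 * 0.61 = 0.2379
  Item 7: 0.61 * 0.39 = 0.2379
  Item 8: 0.62 * 0.38 = 0.2356
  Item 9: 0.54 * 0.46 = 0.2484
Sum(p_i * q_i) = 0.1824 + 0.2499 + 0.2139 + 0.21 + 0.2059 + 0.2379 + 0.2379 + 0.2356 + 0.2484 = 2.0219
KR-20 = (k/(k-1)) * (1 - Sum(p_i*q_i) / Var_total)
= (9/8) * (1 - 2.0219/5.13)
= 1.125 * 0.6059
KR-20 = 0.6816

0.6816


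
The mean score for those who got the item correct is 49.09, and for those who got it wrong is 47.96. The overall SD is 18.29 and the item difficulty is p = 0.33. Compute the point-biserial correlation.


q = 1 - p = 0.67
rpb = ((M1 - M0) / SD) * sqrt(p * q)
rpb = ((49.09 - 47.96) / 18.29) * sqrt(0.33 * 0.67)
rpb = 0.0291

0.0291


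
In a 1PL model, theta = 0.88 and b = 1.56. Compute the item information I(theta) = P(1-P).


P = 1/(1+exp(-(0.88-1.56))) = 0.3363
I = P*(1-P) = 0.3363 * 0.6637
I = 0.2232

0.2232


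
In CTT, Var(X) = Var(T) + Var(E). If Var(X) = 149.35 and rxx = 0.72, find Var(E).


var_true = rxx * var_obs = 0.72 * 149.35 = 107.532
var_error = var_obs - var_true
var_error = 149.35 - 107.532
var_error = 41.818

41.818


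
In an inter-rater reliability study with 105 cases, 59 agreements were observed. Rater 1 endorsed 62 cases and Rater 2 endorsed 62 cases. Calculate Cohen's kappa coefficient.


P_o = 59/105 = 0.561905
P_e = (62*62 + 43*43) / 11025 = 0.516372
kappa = (P_o - P_e) / (1 - P_e)
kappa = (0.561905 - 0.516372) / (1 - 0.516372)
kappa = 0.0941

0.0941


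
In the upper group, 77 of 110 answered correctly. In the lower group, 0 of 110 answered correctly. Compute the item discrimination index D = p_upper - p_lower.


p_upper = 77/110 = 0.7
p_lower = 0/110 = 0.0
D = 0.7 - 0.0 = 0.7

0.7


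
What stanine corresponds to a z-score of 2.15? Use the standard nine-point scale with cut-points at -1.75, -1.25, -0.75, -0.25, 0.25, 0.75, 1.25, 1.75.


Stanine boundaries: [-1.75, -1.25, -0.75, -0.25, 0.25, 0.75, 1.25, 1.75]
z = 2.15
Check each boundary:
  z >= -1.75 -> could be stanine 2
  z >= -1.25 -> could be stanine 3
  z >= -0.75 -> could be stanine 4
  z >= -0.25 -> could be stanine 5
  z >= 0.25 -> could be stanine 6
  z >= 0.75 -> could be stanine 7
  z >= 1.25 -> could be stanine 8
  z >= 1.75 -> could be stanine 9
Highest qualifying boundary gives stanine = 9

9


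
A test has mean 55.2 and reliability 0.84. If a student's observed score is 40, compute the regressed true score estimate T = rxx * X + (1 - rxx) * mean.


T_est = rxx * X + (1 - rxx) * mean
T_est = 0.84 * 40 + 0.16 * 55.2
T_est = 33.6 + 8.832
T_est = 42.432

42.432


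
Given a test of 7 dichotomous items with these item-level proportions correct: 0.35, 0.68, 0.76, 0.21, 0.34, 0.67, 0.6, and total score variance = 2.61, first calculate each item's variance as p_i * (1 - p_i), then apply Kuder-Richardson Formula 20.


For each item, compute p_i * q_i:
  Item 1: 0.35 * 0.65 = 0.2275
  Item 2: 0.68 * 0.32 = 0.2176
  Item 3: 0.76 * 0.24 = 0.1824
  Item 4: 0.21 * 0.79 = 0.1659
  Item 5: 0.34 * 0.66 = 0.2244
  Item 6: 0.67 * 0.33 = 0.2211
  Item 7: 0.6 * 0.4 = 0.24
Sum(p_i * q_i) = 0.2275 + 0.2176 + 0.1824 + 0.1659 + 0.2244 + 0.2211 + 0.24 = 1.4789
KR-20 = (k/(k-1)) * (1 - Sum(p_i*q_i) / Var_total)
= (7/6) * (1 - 1.4789/2.61)
= 1.1667 * 0.4334
KR-20 = 0.5056

0.5056


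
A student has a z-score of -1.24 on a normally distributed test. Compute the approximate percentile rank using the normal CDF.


CDF(z) = 0.5 * (1 + erf(z/sqrt(2)))
erf(-0.8768) = -0.785
CDF = 0.1075
Percentile rank = 0.1075 * 100 = 10.75

10.75


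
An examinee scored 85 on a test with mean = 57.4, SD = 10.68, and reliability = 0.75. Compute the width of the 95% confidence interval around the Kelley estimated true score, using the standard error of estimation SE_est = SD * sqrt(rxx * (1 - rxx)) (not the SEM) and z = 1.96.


True score estimate = 0.75*85 + 0.25*57.4 = 78.1
SE_est = SD * sqrt(rxx * (1 - rxx)) = 10.68 * sqrt(0.75 * 0.25) = 10.68 * sqrt(0.1875) = 4.624576
CI = T_est +/- z * SE_est, so width = 2 * z * SE_est = 2 * 1.96 * 4.624576
Width = 18.1283

18.1283


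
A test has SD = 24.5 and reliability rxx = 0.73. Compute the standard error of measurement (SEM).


SEM = SD * sqrt(1 - rxx)
SEM = 24.5 * sqrt(1 - 0.73)
SEM = 24.5 * sqrt(0.27) = 24.5 * 0.519615
SEM = 12.7306

12.7306


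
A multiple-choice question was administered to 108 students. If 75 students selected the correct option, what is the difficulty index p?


Item difficulty p = number correct / total examinees
p = 75 / 108
p = 0.6944

0.6944


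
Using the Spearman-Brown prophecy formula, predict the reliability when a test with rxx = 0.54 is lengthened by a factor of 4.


r_new = (n * rxx) / (1 + (n-1) * rxx)
r_new = (4 * 0.54) / (1 + 3 * 0.54)
r_new = 2.16 / 2.62
r_new = 0.8244

0.8244
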